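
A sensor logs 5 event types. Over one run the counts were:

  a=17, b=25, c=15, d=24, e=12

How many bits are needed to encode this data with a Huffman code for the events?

Greedily combine the two least-frequent nodes:
combine e(12), c(15) → 27
combine a(17), d(24) → 41
combine b(25), 27 → 52
combine 41, 52 → 93
Each symbol's bit-cost is frequency × depth; summing gives 213 bits (equivalently 27 + 41 + 52 + 93).

213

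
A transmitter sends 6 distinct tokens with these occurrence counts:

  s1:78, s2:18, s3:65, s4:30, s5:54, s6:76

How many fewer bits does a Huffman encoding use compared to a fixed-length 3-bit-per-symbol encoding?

Fixed-length: 3 bits × 321 symbols = 963 bits.
Huffman merges:
combine s2(18), s4(30) → 48
combine 48, s5(54) → 102
combine s3(65), s6(76) → 141
combine s1(78), 102 → 180
combine 141, 180 → 321
Huffman total = 48 + 102 + 141 + 180 + 321 = 792 bits.
Saving = 963 − 792 = 171 bits.

171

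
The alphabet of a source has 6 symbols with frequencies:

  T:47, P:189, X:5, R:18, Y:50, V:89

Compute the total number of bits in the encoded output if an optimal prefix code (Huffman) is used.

Merge the two smallest weights repeatedly:
combine X(5), R(18) → 23
combine 23, T(47) → 70
combine Y(50), 70 → 120
combine V(89), 120 → 209
combine P(189), 209 → 398
Each symbol's bit-cost is frequency × depth; summing gives 820 bits (equivalently 23 + 70 + 120 + 209 + 398).

820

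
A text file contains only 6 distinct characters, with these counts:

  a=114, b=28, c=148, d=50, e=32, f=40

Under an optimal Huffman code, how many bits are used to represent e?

Huffman merges, smallest pair first:
combine b(28), e(32) → 60
combine f(40), d(50) → 90
combine 60, 90 → 150
combine a(114), c(148) → 262
combine 150, 262 → 412
e's leaf is at depth 3, giving a 3-bit codeword.

3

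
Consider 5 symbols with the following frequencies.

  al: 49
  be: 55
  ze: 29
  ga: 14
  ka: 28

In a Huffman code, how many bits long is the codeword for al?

Build the tree from the bottom:
merge ga(14) and ka(28): 42
merge ze(29) and 42: 71
merge al(49) and be(55): 104
merge 71 and 104: 175
The subtree containing al is merged 2 times, so code length = 2.

2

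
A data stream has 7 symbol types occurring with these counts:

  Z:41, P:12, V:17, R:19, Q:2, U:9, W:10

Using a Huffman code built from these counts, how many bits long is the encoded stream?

Greedily combine the two least-frequent nodes:
Q(2) + U(9) → 11
W(10) + 11 → 21
P(12) + V(17) → 29
R(19) + 21 → 40
29 + 40 → 69
Z(41) + 69 → 110
The encoded length is the sum of every internal node's weight: 11 + 21 + 29 + 40 + 69 + 110 = 280 bits.

280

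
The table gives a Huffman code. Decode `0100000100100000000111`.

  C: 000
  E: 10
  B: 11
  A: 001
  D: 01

DCAACCAB

Read left to right; each codeword is recognised as soon as it completes (prefix code):
  01→D | 000→C | 001→A | 001→A | 000→C | 000→C | 001→A | 11→B
Decoded message: DCAACCAB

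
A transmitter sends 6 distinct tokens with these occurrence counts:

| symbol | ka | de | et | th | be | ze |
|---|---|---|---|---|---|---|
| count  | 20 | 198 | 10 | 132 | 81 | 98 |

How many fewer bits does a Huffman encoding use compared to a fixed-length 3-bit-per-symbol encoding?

Fixed-length: 3 bits × 539 symbols = 1617 bits.
Huffman merges:
et(10) + ka(20) → 30
30 + be(81) → 111
ze(98) + 111 → 209
th(132) + de(198) → 330
209 + 330 → 539
Huffman total = 30 + 111 + 209 + 330 + 539 = 1219 bits.
Saving = 1617 − 1219 = 398 bits.

398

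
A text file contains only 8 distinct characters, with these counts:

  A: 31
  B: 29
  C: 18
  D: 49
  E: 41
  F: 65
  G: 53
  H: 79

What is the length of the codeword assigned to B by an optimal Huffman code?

Build the tree from the bottom:
combine C(18), B(29) → 47
combine A(31), E(41) → 72
combine 47, D(49) → 96
combine G(53), F(65) → 118
combine 72, H(79) → 151
combine 96, 118 → 214
combine 151, 214 → 365
B's leaf is at depth 4, giving a 4-bit codeword.

4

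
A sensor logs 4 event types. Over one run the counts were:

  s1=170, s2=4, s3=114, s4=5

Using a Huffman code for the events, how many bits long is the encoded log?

425

Greedily combine the two least-frequent nodes:
s2(4) + s4(5) → 9
9 + s3(114) → 123
123 + s1(170) → 293
Total encoded bits = sum of merged weights = 9 + 123 + 293 = 425.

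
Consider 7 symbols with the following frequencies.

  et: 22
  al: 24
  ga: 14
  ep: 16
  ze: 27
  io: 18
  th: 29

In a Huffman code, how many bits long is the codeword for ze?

Build the tree from the bottom:
combine ga(14), ep(16) → 30
combine io(18), et(22) → 40
combine al(24), ze(27) → 51
combine th(29), 30 → 59
combine 40, 51 → 91
combine 59, 91 → 150
The subtree containing ze is merged 3 times, so code length = 3.

3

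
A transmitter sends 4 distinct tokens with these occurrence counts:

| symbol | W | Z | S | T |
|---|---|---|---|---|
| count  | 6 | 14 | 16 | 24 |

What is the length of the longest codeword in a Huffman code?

Merge the two lowest-weight nodes at each step:
merge W(6) and Z(14): 20
merge S(16) and 20: 36
merge T(24) and 36: 60
The rarest symbols sit at the bottom; the longest codeword is 3 bits.

3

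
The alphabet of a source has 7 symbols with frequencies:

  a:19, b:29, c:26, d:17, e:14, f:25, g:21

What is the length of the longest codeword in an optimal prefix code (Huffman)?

Merge the two lowest-weight nodes at each step:
combine e(14), d(17) → 31
combine a(19), g(21) → 40
combine f(25), c(26) → 51
combine b(29), 31 → 60
combine 40, 51 → 91
combine 60, 91 → 151
The first pair merged (e, d) ends up deepest, at depth 3.

3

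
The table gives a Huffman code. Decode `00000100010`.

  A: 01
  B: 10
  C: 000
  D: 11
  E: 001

CECB

Read left to right; each codeword is recognised as soon as it completes (prefix code):
  000→C | 001→E | 000→C | 10→B
Decoded message: CECB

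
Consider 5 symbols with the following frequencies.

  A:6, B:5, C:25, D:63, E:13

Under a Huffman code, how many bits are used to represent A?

Repeatedly merge the two smallest:
combine B(5), A(6) → 11
combine 11, E(13) → 24
combine 24, C(25) → 49
combine 49, D(63) → 112
A's leaf is at depth 4, giving a 4-bit codeword.

4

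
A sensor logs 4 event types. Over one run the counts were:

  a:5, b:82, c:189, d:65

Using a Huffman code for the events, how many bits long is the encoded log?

Merge the two smallest weights repeatedly:
merge a(5) and d(65): 70
merge 70 and b(82): 152
merge 152 and c(189): 341
The encoded length is the sum of every internal node's weight: 70 + 152 + 341 = 563 bits.

563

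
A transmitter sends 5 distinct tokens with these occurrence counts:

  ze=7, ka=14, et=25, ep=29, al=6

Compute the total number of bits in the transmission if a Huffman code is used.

Merge the two smallest weights repeatedly:
merge al(6) and ze(7): 13
merge 13 and ka(14): 27
merge et(25) and 27: 52
merge ep(29) and 52: 81
Total encoded bits = sum of merged weights = 13 + 27 + 52 + 81 = 173.

173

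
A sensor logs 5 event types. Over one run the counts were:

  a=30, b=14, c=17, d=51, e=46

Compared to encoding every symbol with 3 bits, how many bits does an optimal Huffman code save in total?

Fixed-length: 3 bits × 158 symbols = 474 bits.
Huffman merges:
b(14) + c(17) → 31
a(30) + 31 → 61
e(46) + d(51) → 97
61 + 97 → 158
Huffman total = 31 + 61 + 97 + 158 = 347 bits.
Saving = 474 − 347 = 127 bits.

127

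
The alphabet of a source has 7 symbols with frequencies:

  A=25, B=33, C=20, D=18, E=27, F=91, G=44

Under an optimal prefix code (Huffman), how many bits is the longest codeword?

4

Merge the two lowest-weight nodes at each step:
merge D(18) and C(20): 38
merge A(25) and E(27): 52
merge B(33) and 38: 71
merge G(44) and 52: 96
merge 71 and F(91): 162
merge 96 and 162: 258
Maximum depth reached is 4.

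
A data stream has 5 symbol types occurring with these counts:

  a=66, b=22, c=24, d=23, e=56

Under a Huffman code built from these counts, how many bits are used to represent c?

2

Huffman merges, smallest pair first:
combine b(22), d(23) → 45
combine c(24), 45 → 69
combine e(56), a(66) → 122
combine 69, 122 → 191
The subtree containing c is merged 2 times, so code length = 2.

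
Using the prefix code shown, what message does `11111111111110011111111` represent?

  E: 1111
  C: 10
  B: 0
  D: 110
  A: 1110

Read left to right; each codeword is recognised as soon as it completes (prefix code):
  1111→E | 1111→E | 1111→E | 10→C | 0→B | 1111→E | 1111→E
Decoded message: EEECBEE

EEECBEE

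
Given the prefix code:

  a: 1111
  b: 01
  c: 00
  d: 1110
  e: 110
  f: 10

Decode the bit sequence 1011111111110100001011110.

faaefcbbd

Read left to right; each codeword is recognised as soon as it completes (prefix code):
  10→f | 1111→a | 1111→a | 110→e | 10→f | 00→c | 01→b | 01→b | 1110→d
Decoded message: faaefcbbd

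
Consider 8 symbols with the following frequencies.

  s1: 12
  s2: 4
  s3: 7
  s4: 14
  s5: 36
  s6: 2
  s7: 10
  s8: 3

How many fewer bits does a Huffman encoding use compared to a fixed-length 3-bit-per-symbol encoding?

42

Fixed-length: 3 bits × 88 symbols = 264 bits.
Huffman merges:
s6(2) + s8(3) → 5
s2(4) + 5 → 9
s3(7) + 9 → 16
s7(10) + s1(12) → 22
s4(14) + 16 → 30
22 + 30 → 52
s5(36) + 52 → 88
Huffman total = 5 + 9 + 16 + 22 + 30 + 52 + 88 = 222 bits.
Saving = 264 − 222 = 42 bits.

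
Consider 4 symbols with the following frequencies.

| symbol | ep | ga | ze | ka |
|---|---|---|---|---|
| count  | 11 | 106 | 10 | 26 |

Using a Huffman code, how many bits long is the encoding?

221

Merge the two smallest weights repeatedly:
ze(10) + ep(11) → 21
21 + ka(26) → 47
47 + ga(106) → 153
Total encoded bits = sum of merged weights = 21 + 47 + 153 = 221.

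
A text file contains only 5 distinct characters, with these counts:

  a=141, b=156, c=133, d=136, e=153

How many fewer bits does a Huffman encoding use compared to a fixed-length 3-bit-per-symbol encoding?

450

Fixed-length: 3 bits × 719 symbols = 2157 bits.
Huffman merges:
merge c(133) and d(136): 269
merge a(141) and e(153): 294
merge b(156) and 269: 425
merge 294 and 425: 719
Huffman total = 269 + 294 + 425 + 719 = 1707 bits.
Saving = 2157 − 1707 = 450 bits.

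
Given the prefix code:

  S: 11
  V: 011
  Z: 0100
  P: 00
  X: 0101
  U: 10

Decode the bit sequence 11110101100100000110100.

SSXUZPVZ

Read left to right; each codeword is recognised as soon as it completes (prefix code):
  11→S | 11→S | 0101→X | 10→U | 0100→Z | 00→P | 011→V | 0100→Z
Decoded message: SSXUZPVZ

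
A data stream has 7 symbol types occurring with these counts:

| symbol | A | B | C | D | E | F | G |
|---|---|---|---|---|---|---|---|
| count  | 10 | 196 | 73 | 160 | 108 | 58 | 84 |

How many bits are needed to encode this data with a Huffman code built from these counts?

Merge the two smallest weights repeatedly:
combine A(10), F(58) → 68
combine 68, C(73) → 141
combine G(84), E(108) → 192
combine 141, D(160) → 301
combine 192, B(196) → 388
combine 301, 388 → 689
Total encoded bits = sum of merged weights = 68 + 141 + 192 + 301 + 388 + 689 = 1779.

1779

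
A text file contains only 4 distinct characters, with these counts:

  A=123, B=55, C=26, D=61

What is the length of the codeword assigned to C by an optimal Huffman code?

Repeatedly merge the two smallest:
combine C(26), B(55) → 81
combine D(61), 81 → 142
combine A(123), 142 → 265
C sits 3 levels below the root, so its codeword is 3 bits.

3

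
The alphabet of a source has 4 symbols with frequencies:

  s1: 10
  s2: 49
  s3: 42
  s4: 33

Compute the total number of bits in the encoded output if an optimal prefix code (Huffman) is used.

Merge the two smallest weights repeatedly:
s1(10) + s4(33) → 43
s3(42) + 43 → 85
s2(49) + 85 → 134
The encoded length is the sum of every internal node's weight: 43 + 85 + 134 = 262 bits.

262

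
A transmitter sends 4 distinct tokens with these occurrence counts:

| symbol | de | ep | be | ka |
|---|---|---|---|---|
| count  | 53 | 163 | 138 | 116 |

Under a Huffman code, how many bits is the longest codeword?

Merge the two lowest-weight nodes at each step:
de(53) + ka(116) → 169
be(138) + ep(163) → 301
169 + 301 → 470
The rarest symbols sit at the bottom; the longest codeword is 2 bits.

2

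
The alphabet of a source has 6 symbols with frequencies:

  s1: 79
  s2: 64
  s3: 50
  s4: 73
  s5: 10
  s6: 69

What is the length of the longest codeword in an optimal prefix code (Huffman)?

Merge the two lowest-weight nodes at each step:
merge s5(10) and s3(50): 60
merge 60 and s2(64): 124
merge s6(69) and s4(73): 142
merge s1(79) and 124: 203
merge 142 and 203: 345
The first pair merged (s5, s3) ends up deepest, at depth 4.

4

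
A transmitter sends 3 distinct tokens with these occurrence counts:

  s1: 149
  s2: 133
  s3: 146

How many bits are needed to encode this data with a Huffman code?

707

Merge the two smallest weights repeatedly:
merge s2(133) and s3(146): 279
merge s1(149) and 279: 428
Total encoded bits = sum of merged weights = 279 + 428 = 707.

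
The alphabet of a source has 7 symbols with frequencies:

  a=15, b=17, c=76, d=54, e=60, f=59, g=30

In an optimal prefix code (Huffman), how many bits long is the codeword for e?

Huffman merges, smallest pair first:
combine a(15), b(17) → 32
combine g(30), 32 → 62
combine d(54), f(59) → 113
combine e(60), 62 → 122
combine c(76), 113 → 189
combine 122, 189 → 311
The subtree containing e is merged 2 times, so code length = 2.

2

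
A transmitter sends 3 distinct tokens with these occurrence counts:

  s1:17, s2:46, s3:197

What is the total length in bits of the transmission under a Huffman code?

Build the Huffman tree bottom-up:
s1(17) + s2(46) → 63
63 + s3(197) → 260
Each symbol's bit-cost is frequency × depth; summing gives 323 bits (equivalently 63 + 260).

323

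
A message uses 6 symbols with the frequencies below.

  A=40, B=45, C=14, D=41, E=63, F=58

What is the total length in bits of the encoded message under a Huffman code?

Build the Huffman tree bottom-up:
combine C(14), A(40) → 54
combine D(41), B(45) → 86
combine 54, F(58) → 112
combine E(63), 86 → 149
combine 112, 149 → 261
Each symbol's bit-cost is frequency × depth; summing gives 662 bits (equivalently 54 + 86 + 112 + 149 + 261).

662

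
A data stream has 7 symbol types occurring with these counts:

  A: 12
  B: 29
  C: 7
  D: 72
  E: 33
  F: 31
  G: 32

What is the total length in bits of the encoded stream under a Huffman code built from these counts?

Build the Huffman tree bottom-up:
merge C(7) and A(12): 19
merge 19 and B(29): 48
merge F(31) and G(32): 63
merge E(33) and 48: 81
merge 63 and D(72): 135
merge 81 and 135: 216
The encoded length is the sum of every internal node's weight: 19 + 48 + 63 + 81 + 135 + 216 = 562 bits.

562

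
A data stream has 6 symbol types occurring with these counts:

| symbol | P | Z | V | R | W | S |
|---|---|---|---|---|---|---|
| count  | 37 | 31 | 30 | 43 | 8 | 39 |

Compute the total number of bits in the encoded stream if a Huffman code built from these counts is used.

482

Build the Huffman tree bottom-up:
W(8) + V(30) → 38
Z(31) + P(37) → 68
38 + S(39) → 77
R(43) + 68 → 111
77 + 111 → 188
The encoded length is the sum of every internal node's weight: 38 + 68 + 77 + 111 + 188 = 482 bits.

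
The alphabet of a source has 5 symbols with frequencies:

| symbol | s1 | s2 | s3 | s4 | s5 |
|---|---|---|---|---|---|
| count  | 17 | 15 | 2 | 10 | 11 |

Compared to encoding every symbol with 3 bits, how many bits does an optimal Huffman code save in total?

Fixed-length: 3 bits × 55 symbols = 165 bits.
Huffman merges:
combine s3(2), s4(10) → 12
combine s5(11), 12 → 23
combine s2(15), s1(17) → 32
combine 23, 32 → 55
Huffman total = 12 + 23 + 32 + 55 = 122 bits.
Saving = 165 − 122 = 43 bits.

43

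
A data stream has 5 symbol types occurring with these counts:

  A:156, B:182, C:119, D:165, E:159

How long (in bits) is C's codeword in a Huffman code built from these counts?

3

Repeatedly merge the two smallest:
combine C(119), A(156) → 275
combine E(159), D(165) → 324
combine B(182), 275 → 457
combine 324, 457 → 781
The subtree containing C is merged 3 times, so code length = 3.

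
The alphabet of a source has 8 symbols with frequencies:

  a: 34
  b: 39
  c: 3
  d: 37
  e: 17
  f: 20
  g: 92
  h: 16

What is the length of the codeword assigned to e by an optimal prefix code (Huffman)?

Repeatedly merge the two smallest:
c(3) + h(16) → 19
e(17) + 19 → 36
f(20) + a(34) → 54
36 + d(37) → 73
b(39) + 54 → 93
73 + g(92) → 165
93 + 165 → 258
e sits 4 levels below the root, so its codeword is 4 bits.

4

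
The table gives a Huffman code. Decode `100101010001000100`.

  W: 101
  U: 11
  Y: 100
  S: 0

YWSYSYSY

Read left to right; each codeword is recognised as soon as it completes (prefix code):
  100→Y | 101→W | 0→S | 100→Y | 0→S | 100→Y | 0→S | 100→Y
Decoded message: YWSYSYSY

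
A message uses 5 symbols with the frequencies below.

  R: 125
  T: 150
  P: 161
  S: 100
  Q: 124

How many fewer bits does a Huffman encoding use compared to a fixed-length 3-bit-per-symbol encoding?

Fixed-length: 3 bits × 660 symbols = 1980 bits.
Huffman merges:
combine S(100), Q(124) → 224
combine R(125), T(150) → 275
combine P(161), 224 → 385
combine 275, 385 → 660
Huffman total = 224 + 275 + 385 + 660 = 1544 bits.
Saving = 1980 − 1544 = 436 bits.

436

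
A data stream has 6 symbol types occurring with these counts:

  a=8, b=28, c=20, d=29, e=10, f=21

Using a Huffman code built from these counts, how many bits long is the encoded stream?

Build the Huffman tree bottom-up:
merge a(8) and e(10): 18
merge 18 and c(20): 38
merge f(21) and b(28): 49
merge d(29) and 38: 67
merge 49 and 67: 116
The encoded length is the sum of every internal node's weight: 18 + 38 + 49 + 67 + 116 = 288 bits.

288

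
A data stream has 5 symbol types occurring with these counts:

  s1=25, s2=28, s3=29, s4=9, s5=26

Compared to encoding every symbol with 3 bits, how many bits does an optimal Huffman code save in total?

Fixed-length: 3 bits × 117 symbols = 351 bits.
Huffman merges:
merge s4(9) and s1(25): 34
merge s5(26) and s2(28): 54
merge s3(29) and 34: 63
merge 54 and 63: 117
Huffman total = 34 + 54 + 63 + 117 = 268 bits.
Saving = 351 − 268 = 83 bits.

83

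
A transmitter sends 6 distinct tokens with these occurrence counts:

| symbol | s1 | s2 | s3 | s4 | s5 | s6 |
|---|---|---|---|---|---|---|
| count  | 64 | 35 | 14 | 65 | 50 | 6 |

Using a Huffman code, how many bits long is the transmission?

Build the Huffman tree bottom-up:
merge s6(6) and s3(14): 20
merge 20 and s2(35): 55
merge s5(50) and 55: 105
merge s1(64) and s4(65): 129
merge 105 and 129: 234
Total encoded bits = sum of merged weights = 20 + 55 + 105 + 129 + 234 = 543.

543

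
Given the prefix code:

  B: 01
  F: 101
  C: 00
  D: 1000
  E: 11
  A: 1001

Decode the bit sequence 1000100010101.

Read left to right; each codeword is recognised as soon as it completes (prefix code):
  1000→D | 1000→D | 101→F | 01→B
Decoded message: DDFB

DDFB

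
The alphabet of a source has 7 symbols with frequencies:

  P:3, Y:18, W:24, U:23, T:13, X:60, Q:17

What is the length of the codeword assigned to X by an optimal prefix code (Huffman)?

Repeatedly merge the two smallest:
combine P(3), T(13) → 16
combine 16, Q(17) → 33
combine Y(18), U(23) → 41
combine W(24), 33 → 57
combine 41, 57 → 98
combine X(60), 98 → 158
X is merged only at the final step, so code length = 1.

1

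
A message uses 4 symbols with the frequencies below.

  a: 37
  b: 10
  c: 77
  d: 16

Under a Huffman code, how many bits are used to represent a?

2

Huffman merges, smallest pair first:
merge b(10) and d(16): 26
merge 26 and a(37): 63
merge 63 and c(77): 140
a's leaf is at depth 2, giving a 2-bit codeword.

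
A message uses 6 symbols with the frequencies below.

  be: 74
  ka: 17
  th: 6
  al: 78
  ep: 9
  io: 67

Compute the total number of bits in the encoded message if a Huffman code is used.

549

Greedily combine the two least-frequent nodes:
merge th(6) and ep(9): 15
merge 15 and ka(17): 32
merge 32 and io(67): 99
merge be(74) and al(78): 152
merge 99 and 152: 251
Each symbol's bit-cost is frequency × depth; summing gives 549 bits (equivalently 15 + 32 + 99 + 152 + 251).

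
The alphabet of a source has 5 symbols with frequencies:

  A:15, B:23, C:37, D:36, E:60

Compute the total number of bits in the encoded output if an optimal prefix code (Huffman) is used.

380

Build the Huffman tree bottom-up:
merge A(15) and B(23): 38
merge D(36) and C(37): 73
merge 38 and E(60): 98
merge 73 and 98: 171
Each symbol's bit-cost is frequency × depth; summing gives 380 bits (equivalently 38 + 73 + 98 + 171).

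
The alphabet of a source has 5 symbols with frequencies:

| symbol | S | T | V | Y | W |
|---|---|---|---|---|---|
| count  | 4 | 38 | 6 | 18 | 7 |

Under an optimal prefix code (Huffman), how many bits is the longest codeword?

4

Merge the two lowest-weight nodes at each step:
combine S(4), V(6) → 10
combine W(7), 10 → 17
combine 17, Y(18) → 35
combine 35, T(38) → 73
The first pair merged (S, V) ends up deepest, at depth 4.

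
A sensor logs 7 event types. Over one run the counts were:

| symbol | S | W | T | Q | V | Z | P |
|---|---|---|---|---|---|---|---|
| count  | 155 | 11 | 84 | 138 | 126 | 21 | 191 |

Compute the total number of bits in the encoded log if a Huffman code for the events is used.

Merge the two smallest weights repeatedly:
W(11) + Z(21) → 32
32 + T(84) → 116
116 + V(126) → 242
Q(138) + S(155) → 293
P(191) + 242 → 433
293 + 433 → 726
Total encoded bits = sum of merged weights = 32 + 116 + 242 + 293 + 433 + 726 = 1842.

1842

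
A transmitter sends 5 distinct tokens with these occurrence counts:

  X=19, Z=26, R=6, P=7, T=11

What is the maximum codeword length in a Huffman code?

Merge the two lowest-weight nodes at each step:
R(6) + P(7) → 13
T(11) + 13 → 24
X(19) + 24 → 43
Z(26) + 43 → 69
Maximum depth reached is 4.

4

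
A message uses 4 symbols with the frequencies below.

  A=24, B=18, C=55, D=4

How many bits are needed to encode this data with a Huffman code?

Build the Huffman tree bottom-up:
D(4) + B(18) → 22
22 + A(24) → 46
46 + C(55) → 101
The encoded length is the sum of every internal node's weight: 22 + 46 + 101 = 169 bits.

169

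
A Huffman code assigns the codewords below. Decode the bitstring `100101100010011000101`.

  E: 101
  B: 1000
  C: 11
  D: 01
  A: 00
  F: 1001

FDBFBE

Read left to right; each codeword is recognised as soon as it completes (prefix code):
  1001→F | 01→D | 1000→B | 1001→F | 1000→B | 101→E
Decoded message: FDBFBE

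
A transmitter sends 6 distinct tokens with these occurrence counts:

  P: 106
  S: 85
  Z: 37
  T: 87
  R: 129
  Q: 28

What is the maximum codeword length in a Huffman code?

4

Merge the two lowest-weight nodes at each step:
merge Q(28) and Z(37): 65
merge 65 and S(85): 150
merge T(87) and P(106): 193
merge R(129) and 150: 279
merge 193 and 279: 472
Maximum depth reached is 4.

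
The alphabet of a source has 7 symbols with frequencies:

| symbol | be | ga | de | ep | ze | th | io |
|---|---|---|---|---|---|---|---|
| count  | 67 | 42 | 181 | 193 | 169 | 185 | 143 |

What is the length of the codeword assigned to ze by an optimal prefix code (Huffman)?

3

Build the tree from the bottom:
ga(42) + be(67) → 109
109 + io(143) → 252
ze(169) + de(181) → 350
th(185) + ep(193) → 378
252 + 350 → 602
378 + 602 → 980
ze sits 3 levels below the root, so its codeword is 3 bits.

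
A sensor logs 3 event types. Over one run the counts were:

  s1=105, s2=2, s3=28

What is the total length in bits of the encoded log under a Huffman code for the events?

Build the Huffman tree bottom-up:
merge s2(2) and s3(28): 30
merge 30 and s1(105): 135
Each symbol's bit-cost is frequency × depth; summing gives 165 bits (equivalently 30 + 135).

165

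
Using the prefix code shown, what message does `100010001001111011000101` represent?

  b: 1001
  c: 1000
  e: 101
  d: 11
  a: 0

ccbdece

Read left to right; each codeword is recognised as soon as it completes (prefix code):
  1000→c | 1000→c | 1001→b | 11→d | 101→e | 1000→c | 101→e
Decoded message: ccbdece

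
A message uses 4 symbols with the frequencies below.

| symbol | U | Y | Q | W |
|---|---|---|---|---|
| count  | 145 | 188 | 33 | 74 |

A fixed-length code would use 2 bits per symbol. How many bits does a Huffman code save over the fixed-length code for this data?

Fixed-length: 2 bits × 440 symbols = 880 bits.
Huffman merges:
combine Q(33), W(74) → 107
combine 107, U(145) → 252
combine Y(188), 252 → 440
Huffman total = 107 + 252 + 440 = 799 bits.
Saving = 880 − 799 = 81 bits.

81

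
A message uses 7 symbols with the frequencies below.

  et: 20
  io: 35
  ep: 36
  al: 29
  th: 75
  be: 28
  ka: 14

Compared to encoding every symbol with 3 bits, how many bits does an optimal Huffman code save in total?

77

Fixed-length: 3 bits × 237 symbols = 711 bits.
Huffman merges:
ka(14) + et(20) → 34
be(28) + al(29) → 57
34 + io(35) → 69
ep(36) + 57 → 93
69 + th(75) → 144
93 + 144 → 237
Huffman total = 34 + 57 + 69 + 93 + 144 + 237 = 634 bits.
Saving = 711 − 634 = 77 bits.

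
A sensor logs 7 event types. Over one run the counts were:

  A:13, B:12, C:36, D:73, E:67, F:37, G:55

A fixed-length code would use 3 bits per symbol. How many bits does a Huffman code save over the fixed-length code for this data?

115

Fixed-length: 3 bits × 293 symbols = 879 bits.
Huffman merges:
combine B(12), A(13) → 25
combine 25, C(36) → 61
combine F(37), G(55) → 92
combine 61, E(67) → 128
combine D(73), 92 → 165
combine 128, 165 → 293
Huffman total = 25 + 61 + 92 + 128 + 165 + 293 = 764 bits.
Saving = 879 − 764 = 115 bits.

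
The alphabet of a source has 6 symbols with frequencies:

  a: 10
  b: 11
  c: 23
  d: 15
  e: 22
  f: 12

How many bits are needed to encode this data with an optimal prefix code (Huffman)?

Build the Huffman tree bottom-up:
a(10) + b(11) → 21
f(12) + d(15) → 27
21 + e(22) → 43
c(23) + 27 → 50
43 + 50 → 93
The encoded length is the sum of every internal node's weight: 21 + 27 + 43 + 50 + 93 = 234 bits.

234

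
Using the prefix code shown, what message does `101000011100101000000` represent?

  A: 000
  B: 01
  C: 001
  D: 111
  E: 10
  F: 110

Read left to right; each codeword is recognised as soon as it completes (prefix code):
  10→E | 10→E | 000→A | 111→D | 001→C | 01→B | 000→A | 000→A
Decoded message: EEADCBAA

EEADCBAA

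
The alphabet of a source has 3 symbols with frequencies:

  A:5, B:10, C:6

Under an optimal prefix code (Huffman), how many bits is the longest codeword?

Merge the two lowest-weight nodes at each step:
combine A(5), C(6) → 11
combine B(10), 11 → 21
The rarest symbols sit at the bottom; the longest codeword is 2 bits.

2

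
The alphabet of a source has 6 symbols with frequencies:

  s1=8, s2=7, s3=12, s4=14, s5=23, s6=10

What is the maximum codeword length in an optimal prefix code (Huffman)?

Merge the two lowest-weight nodes at each step:
combine s2(7), s1(8) → 15
combine s6(10), s3(12) → 22
combine s4(14), 15 → 29
combine 22, s5(23) → 45
combine 29, 45 → 74
Maximum depth reached is 3.

3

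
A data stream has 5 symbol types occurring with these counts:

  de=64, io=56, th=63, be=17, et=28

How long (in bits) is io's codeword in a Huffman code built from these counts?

2

Repeatedly merge the two smallest:
combine be(17), et(28) → 45
combine 45, io(56) → 101
combine th(63), de(64) → 127
combine 101, 127 → 228
io's leaf is at depth 2, giving a 2-bit codeword.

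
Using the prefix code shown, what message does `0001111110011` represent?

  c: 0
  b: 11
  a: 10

cccbbbccb

Read left to right; each codeword is recognised as soon as it completes (prefix code):
  0→c | 0→c | 0→c | 11→b | 11→b | 11→b | 0→c | 0→c | 11→b
Decoded message: cccbbbccb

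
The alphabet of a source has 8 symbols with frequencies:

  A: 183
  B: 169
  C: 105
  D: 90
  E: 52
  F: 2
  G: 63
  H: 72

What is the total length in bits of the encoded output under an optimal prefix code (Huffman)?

2027

Greedily combine the two least-frequent nodes:
F(2) + E(52) → 54
54 + G(63) → 117
H(72) + D(90) → 162
C(105) + 117 → 222
162 + B(169) → 331
A(183) + 222 → 405
331 + 405 → 736
Total encoded bits = sum of merged weights = 54 + 117 + 162 + 222 + 331 + 405 + 736 = 2027.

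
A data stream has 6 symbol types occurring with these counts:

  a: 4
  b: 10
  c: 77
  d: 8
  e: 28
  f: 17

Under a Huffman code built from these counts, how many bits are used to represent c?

1

Repeatedly merge the two smallest:
merge a(4) and d(8): 12
merge b(10) and 12: 22
merge f(17) and 22: 39
merge e(28) and 39: 67
merge 67 and c(77): 144
c sits one level below the root: a 1-bit codeword.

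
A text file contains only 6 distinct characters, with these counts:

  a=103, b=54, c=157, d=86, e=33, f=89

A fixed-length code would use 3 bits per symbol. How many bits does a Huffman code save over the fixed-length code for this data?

262

Fixed-length: 3 bits × 522 symbols = 1566 bits.
Huffman merges:
e(33) + b(54) → 87
d(86) + 87 → 173
f(89) + a(103) → 192
c(157) + 173 → 330
192 + 330 → 522
Huffman total = 87 + 173 + 192 + 330 + 522 = 1304 bits.
Saving = 1566 − 1304 = 262 bits.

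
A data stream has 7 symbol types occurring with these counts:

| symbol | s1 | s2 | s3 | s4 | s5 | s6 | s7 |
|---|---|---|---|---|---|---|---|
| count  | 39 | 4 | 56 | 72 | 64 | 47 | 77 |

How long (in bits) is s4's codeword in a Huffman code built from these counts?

2

Build the tree from the bottom:
merge s2(4) and s1(39): 43
merge 43 and s6(47): 90
merge s3(56) and s5(64): 120
merge s4(72) and s7(77): 149
merge 90 and 120: 210
merge 149 and 210: 359
The subtree containing s4 is merged 2 times, so code length = 2.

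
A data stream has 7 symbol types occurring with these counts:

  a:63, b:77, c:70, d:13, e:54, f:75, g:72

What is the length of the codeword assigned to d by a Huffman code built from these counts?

Huffman merges, smallest pair first:
combine d(13), e(54) → 67
combine a(63), 67 → 130
combine c(70), g(72) → 142
combine f(75), b(77) → 152
combine 130, 142 → 272
combine 152, 272 → 424
The subtree containing d is merged 4 times, so code length = 4.

4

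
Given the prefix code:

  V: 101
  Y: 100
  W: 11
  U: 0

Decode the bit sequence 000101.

Read left to right; each codeword is recognised as soon as it completes (prefix code):
  0→U | 0→U | 0→U | 101→V
Decoded message: UUUV

UUUV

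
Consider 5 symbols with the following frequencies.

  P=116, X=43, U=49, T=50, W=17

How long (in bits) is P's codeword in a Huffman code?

1

Repeatedly merge the two smallest:
W(17) + X(43) → 60
U(49) + T(50) → 99
60 + 99 → 159
P(116) + 159 → 275
P is a child of the root — depth 1, so its codeword is a single bit.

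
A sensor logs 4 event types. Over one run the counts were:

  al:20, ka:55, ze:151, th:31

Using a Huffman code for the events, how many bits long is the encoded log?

414

Merge the two smallest weights repeatedly:
merge al(20) and th(31): 51
merge 51 and ka(55): 106
merge 106 and ze(151): 257
Each symbol's bit-cost is frequency × depth; summing gives 414 bits (equivalently 51 + 106 + 257).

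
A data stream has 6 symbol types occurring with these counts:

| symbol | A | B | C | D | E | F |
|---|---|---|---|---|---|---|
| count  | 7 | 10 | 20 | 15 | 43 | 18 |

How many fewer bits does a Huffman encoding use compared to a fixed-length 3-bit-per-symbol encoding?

69

Fixed-length: 3 bits × 113 symbols = 339 bits.
Huffman merges:
merge A(7) and B(10): 17
merge D(15) and 17: 32
merge F(18) and C(20): 38
merge 32 and 38: 70
merge E(43) and 70: 113
Huffman total = 17 + 32 + 38 + 70 + 113 = 270 bits.
Saving = 339 − 270 = 69 bits.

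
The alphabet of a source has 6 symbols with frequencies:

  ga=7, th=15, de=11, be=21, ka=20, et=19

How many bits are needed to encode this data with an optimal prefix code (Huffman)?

Build the Huffman tree bottom-up:
combine ga(7), de(11) → 18
combine th(15), 18 → 33
combine et(19), ka(20) → 39
combine be(21), 33 → 54
combine 39, 54 → 93
Total encoded bits = sum of merged weights = 18 + 33 + 39 + 54 + 93 = 237.

237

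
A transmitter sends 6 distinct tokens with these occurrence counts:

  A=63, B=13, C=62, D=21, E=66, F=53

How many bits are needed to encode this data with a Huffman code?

677

Build the Huffman tree bottom-up:
combine B(13), D(21) → 34
combine 34, F(53) → 87
combine C(62), A(63) → 125
combine E(66), 87 → 153
combine 125, 153 → 278
Each symbol's bit-cost is frequency × depth; summing gives 677 bits (equivalently 34 + 87 + 125 + 153 + 278).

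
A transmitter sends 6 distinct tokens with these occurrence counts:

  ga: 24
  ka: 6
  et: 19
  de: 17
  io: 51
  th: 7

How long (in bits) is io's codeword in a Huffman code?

Huffman merges, smallest pair first:
merge ka(6) and th(7): 13
merge 13 and de(17): 30
merge et(19) and ga(24): 43
merge 30 and 43: 73
merge io(51) and 73: 124
io sits one level below the root: a 1-bit codeword.

1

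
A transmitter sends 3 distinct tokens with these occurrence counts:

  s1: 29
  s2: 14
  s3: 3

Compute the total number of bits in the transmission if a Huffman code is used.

63

Merge the two smallest weights repeatedly:
merge s3(3) and s2(14): 17
merge 17 and s1(29): 46
Total encoded bits = sum of merged weights = 17 + 46 = 63.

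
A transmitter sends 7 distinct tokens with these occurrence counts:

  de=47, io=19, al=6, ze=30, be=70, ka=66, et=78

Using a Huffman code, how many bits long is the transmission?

Build the Huffman tree bottom-up:
merge al(6) and io(19): 25
merge 25 and ze(30): 55
merge de(47) and 55: 102
merge ka(66) and be(70): 136
merge et(78) and 102: 180
merge 136 and 180: 316
Total encoded bits = sum of merged weights = 25 + 55 + 102 + 136 + 180 + 316 = 814.

814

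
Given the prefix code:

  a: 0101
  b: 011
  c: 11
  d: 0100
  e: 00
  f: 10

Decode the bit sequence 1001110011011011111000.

fbfbbbcfe

Read left to right; each codeword is recognised as soon as it completes (prefix code):
  10→f | 011→b | 10→f | 011→b | 011→b | 011→b | 11→c | 10→f | 00→e
Decoded message: fbfbbbcfe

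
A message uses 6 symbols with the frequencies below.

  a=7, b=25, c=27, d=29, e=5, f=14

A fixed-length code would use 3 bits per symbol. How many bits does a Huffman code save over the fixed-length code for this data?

Fixed-length: 3 bits × 107 symbols = 321 bits.
Huffman merges:
e(5) + a(7) → 12
12 + f(14) → 26
b(25) + 26 → 51
c(27) + d(29) → 56
51 + 56 → 107
Huffman total = 12 + 26 + 51 + 56 + 107 = 252 bits.
Saving = 321 − 252 = 69 bits.

69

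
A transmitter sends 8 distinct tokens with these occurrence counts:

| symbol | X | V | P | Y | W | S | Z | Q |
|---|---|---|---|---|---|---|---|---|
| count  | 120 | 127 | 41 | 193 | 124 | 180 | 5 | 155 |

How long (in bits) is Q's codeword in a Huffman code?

3

Huffman merges, smallest pair first:
combine Z(5), P(41) → 46
combine 46, X(120) → 166
combine W(124), V(127) → 251
combine Q(155), 166 → 321
combine S(180), Y(193) → 373
combine 251, 321 → 572
combine 373, 572 → 945
The subtree containing Q is merged 3 times, so code length = 3.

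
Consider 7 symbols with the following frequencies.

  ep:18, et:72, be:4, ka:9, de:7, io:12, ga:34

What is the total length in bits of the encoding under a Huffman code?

351

Greedily combine the two least-frequent nodes:
be(4) + de(7) → 11
ka(9) + 11 → 20
io(12) + ep(18) → 30
20 + 30 → 50
ga(34) + 50 → 84
et(72) + 84 → 156
Total encoded bits = sum of merged weights = 11 + 20 + 30 + 50 + 84 + 156 = 351.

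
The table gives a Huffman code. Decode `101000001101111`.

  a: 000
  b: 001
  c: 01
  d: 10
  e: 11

Read left to right; each codeword is recognised as soon as it completes (prefix code):
  10→d | 10→d | 000→a | 01→c | 10→d | 11→e | 11→e
Decoded message: ddacdee

ddacdee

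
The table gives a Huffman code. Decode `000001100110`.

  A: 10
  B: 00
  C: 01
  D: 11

BBCACA

Read left to right; each codeword is recognised as soon as it completes (prefix code):
  00→B | 00→B | 01→C | 10→A | 01→C | 10→A
Decoded message: BBCACA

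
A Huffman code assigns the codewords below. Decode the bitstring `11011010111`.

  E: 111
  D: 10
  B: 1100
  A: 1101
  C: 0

ADDE

Read left to right; each codeword is recognised as soon as it completes (prefix code):
  1101→A | 10→D | 10→D | 111→E
Decoded message: ADDE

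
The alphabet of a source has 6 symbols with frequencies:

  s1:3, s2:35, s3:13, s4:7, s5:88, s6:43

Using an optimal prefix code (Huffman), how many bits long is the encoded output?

Build the Huffman tree bottom-up:
s1(3) + s4(7) → 10
10 + s3(13) → 23
23 + s2(35) → 58
s6(43) + 58 → 101
s5(88) + 101 → 189
Total encoded bits = sum of merged weights = 10 + 23 + 58 + 101 + 189 = 381.

381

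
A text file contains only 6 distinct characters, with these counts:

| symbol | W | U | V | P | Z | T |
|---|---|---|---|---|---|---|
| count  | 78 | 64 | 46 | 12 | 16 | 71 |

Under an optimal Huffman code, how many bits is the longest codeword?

4

Merge the two lowest-weight nodes at each step:
merge P(12) and Z(16): 28
merge 28 and V(46): 74
merge U(64) and T(71): 135
merge 74 and W(78): 152
merge 135 and 152: 287
The rarest symbols sit at the bottom; the longest codeword is 4 bits.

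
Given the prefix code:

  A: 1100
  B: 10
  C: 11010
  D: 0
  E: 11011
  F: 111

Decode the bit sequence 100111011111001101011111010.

BDFDFACFC

Read left to right; each codeword is recognised as soon as it completes (prefix code):
  10→B | 0→D | 111→F | 0→D | 111→F | 1100→A | 11010→C | 111→F | 11010→C
Decoded message: BDFDFACFC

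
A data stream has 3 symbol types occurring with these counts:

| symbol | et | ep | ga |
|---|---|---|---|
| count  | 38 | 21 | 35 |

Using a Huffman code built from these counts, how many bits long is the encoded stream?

150

Build the Huffman tree bottom-up:
merge ep(21) and ga(35): 56
merge et(38) and 56: 94
Total encoded bits = sum of merged weights = 56 + 94 = 150.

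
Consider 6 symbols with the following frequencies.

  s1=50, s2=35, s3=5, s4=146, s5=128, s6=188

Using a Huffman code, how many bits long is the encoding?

1234

Greedily combine the two least-frequent nodes:
merge s3(5) and s2(35): 40
merge 40 and s1(50): 90
merge 90 and s5(128): 218
merge s4(146) and s6(188): 334
merge 218 and 334: 552
The encoded length is the sum of every internal node's weight: 40 + 90 + 218 + 334 + 552 = 1234 bits.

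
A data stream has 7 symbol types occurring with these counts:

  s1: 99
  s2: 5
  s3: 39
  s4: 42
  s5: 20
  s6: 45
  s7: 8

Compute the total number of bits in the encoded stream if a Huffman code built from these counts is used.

Build the Huffman tree bottom-up:
combine s2(5), s7(8) → 13
combine 13, s5(20) → 33
combine 33, s3(39) → 72
combine s4(42), s6(45) → 87
combine 72, 87 → 159
combine s1(99), 159 → 258
Each symbol's bit-cost is frequency × depth; summing gives 622 bits (equivalently 13 + 33 + 72 + 87 + 159 + 258).

622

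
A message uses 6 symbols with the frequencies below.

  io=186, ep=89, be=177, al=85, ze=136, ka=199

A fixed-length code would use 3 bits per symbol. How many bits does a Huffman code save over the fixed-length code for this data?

388

Fixed-length: 3 bits × 872 symbols = 2616 bits.
Huffman merges:
al(85) + ep(89) → 174
ze(136) + 174 → 310
be(177) + io(186) → 363
ka(199) + 310 → 509
363 + 509 → 872
Huffman total = 174 + 310 + 363 + 509 + 872 = 2228 bits.
Saving = 2616 − 2228 = 388 bits.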